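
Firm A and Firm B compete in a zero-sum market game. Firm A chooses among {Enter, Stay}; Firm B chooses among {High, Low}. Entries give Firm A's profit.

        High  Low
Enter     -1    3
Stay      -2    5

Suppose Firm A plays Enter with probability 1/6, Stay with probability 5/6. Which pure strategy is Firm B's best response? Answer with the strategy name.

High

If Firm B plays High, Firm A's expected payoff is (1/6)·(-1) + (5/6)·(-2) = -11/6.
If Firm B plays Low, Firm A's expected payoff is (1/6)·3 + (5/6)·5 = 14/3.
Firm B minimizes Firm A's payoff; the smallest is -11/6, so the best response is High.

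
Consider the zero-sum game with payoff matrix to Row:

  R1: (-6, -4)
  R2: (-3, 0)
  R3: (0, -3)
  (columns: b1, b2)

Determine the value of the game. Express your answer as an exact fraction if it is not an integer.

-3/2

Row minima: R1 → -6, R2 → -3, R3 → -3; maximin = -3.
Column maxima: b1 → 0, b2 → 0; minimax = 0.
-3 ≠ 0, so there is no saddle point; optimal play is mixed.
R1 is strictly dominated by R2, so Row never plays it.
On the remaining 2×2 (R2, R3 vs b1, b2):
Let Row play R2 with probability p. Expected payoff against b1: (-3)p + 0(1−p) = −3p; against b2: 0p + (-3)(1−p) = 3p − 3.
Setting these equal: −3p = 3p − 3 ⇒ −6p = -3 ⇒ p = 1/2, and the value is (-3)·(1/2) = -3/2.
For Column: with q = P(b1), equating R2's and R3's payoffs gives −3q = 3q − 3 ⇒ q = 1/2.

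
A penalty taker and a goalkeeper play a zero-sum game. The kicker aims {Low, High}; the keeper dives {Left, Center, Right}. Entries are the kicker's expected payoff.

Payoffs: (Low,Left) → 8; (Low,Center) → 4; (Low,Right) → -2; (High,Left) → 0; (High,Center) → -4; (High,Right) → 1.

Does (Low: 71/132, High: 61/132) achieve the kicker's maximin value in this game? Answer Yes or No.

No

Against Left this mix gives (71/132)·8 + (61/132)·0 = 142/33.
Against Center this mix gives (71/132)·4 + (61/132)·(-4) = 10/33.
Against Right this mix gives (71/132)·(-2) + (61/132)·1 = -27/44.
The keeper will play Right, holding the kicker to -27/44. Shifting weight toward the row that does better against Right would raise this floor (the equalizing mix achieves -4/11 against both Right and Center), so the proposed strategy is not optimal.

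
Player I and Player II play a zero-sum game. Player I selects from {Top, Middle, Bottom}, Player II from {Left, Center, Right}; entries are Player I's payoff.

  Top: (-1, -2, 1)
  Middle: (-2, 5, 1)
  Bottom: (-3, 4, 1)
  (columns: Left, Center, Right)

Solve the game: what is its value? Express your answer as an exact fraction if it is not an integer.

-9/8

Row minima: Top → -2, Middle → -2, Bottom → -3; maximin = -2.
Column maxima: Left → -1, Center → 5, Right → 1; minimax = -1.
-2 ≠ -1, so there is no saddle point; optimal play is mixed.
Right is strictly dominated by Left (it gives Player I strictly more in every row), so Player II never plays it.
With Right eliminated, Bottom is strictly dominated by Middle (Middle gives Player I strictly more in every remaining column), so Player I never plays it.
On the remaining 2×2 (Top, Middle vs Left, Center):
Let Player I play Top with probability p. Expected payoff against Left: (-1)p + (-2)(1−p) = p − 2; against Center: (-2)p + 5(1−p) = −7p + 5.
Setting these equal: p − 2 = −7p + 5 ⇒ 8p = 7 ⇒ p = 7/8, and the value is (1)·(7/8) − 2 = -9/8.
For Player II: with q = P(Left), equating Top's and Middle's payoffs gives q − 2 = −7q + 5 ⇒ q = 7/8.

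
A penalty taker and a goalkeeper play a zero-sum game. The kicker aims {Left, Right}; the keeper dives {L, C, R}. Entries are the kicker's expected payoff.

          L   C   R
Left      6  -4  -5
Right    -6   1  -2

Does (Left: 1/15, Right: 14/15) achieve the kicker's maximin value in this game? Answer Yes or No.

Against L this mix gives (1/15)·6 + (14/15)·(-6) = -26/5.
Against C this mix gives (1/15)·(-4) + (14/15)·1 = 2/3.
Against R this mix gives (1/15)·(-5) + (14/15)·(-2) = -11/5.
The keeper will play L, holding the kicker to -26/5. Shifting weight toward the row that does better against L would raise this floor (the equalizing mix achieves -14/5 against both L and R), so the proposed strategy is not optimal.

No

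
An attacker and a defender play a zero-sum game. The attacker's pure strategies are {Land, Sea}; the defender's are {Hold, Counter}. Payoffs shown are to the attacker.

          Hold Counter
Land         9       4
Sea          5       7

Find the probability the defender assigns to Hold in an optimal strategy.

3/7

Row minima: Land → 4, Sea → 5; maximin = 5.
Column maxima: Hold → 9, Counter → 7; minimax = 7.
5 ≠ 7, so there is no saddle point; optimal play is mixed.
Let the attacker play Land with probability p. Expected payoff against Hold: 9p + 5(1−p) = 4p + 5; against Counter: 4p + 7(1−p) = −3p + 7.
Setting these equal: 4p + 5 = −3p + 7 ⇒ 7p = 2 ⇒ p = 2/7, and the value is (4)·(2/7) + 5 = 43/7.
For the defender: with q = P(Hold), equating Land's and Sea's payoffs gives 5q + 4 = −2q + 7 ⇒ q = 3/7.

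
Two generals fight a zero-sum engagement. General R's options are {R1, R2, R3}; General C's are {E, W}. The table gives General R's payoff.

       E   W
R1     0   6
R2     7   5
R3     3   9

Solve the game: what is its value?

Row minima: R1 → 0, R2 → 5, R3 → 3; maximin = 5.
Column maxima: E → 7, W → 9; minimax = 7.
5 ≠ 7, so there is no saddle point; optimal play is mixed.
R1 is strictly dominated by R3, so General R never plays it.
On the remaining 2×2 (R2, R3 vs E, W):
Let General R play R2 with probability p. Expected payoff against E: 7p + 3(1−p) = 4p + 3; against W: 5p + 9(1−p) = −4p + 9.
Setting these equal: 4p + 3 = −4p + 9 ⇒ 8p = 6 ⇒ p = 3/4, and the value is (4)·(3/4) + 3 = 6.
For General C: with q = P(E), equating R2's and R3's payoffs gives 2q + 5 = −6q + 9 ⇒ q = 1/2.

6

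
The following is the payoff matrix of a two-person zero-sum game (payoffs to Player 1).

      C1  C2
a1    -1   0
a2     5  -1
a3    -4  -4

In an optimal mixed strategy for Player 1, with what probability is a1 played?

Row minima: a1 → -1, a2 → -1, a3 → -4; maximin = -1.
Column maxima: C1 → 5, C2 → 0; minimax = 0.
-1 ≠ 0, so there is no saddle point; optimal play is mixed.
a3 is strictly dominated by a1, so Player 1 never plays it.
On the remaining 2×2 (a1, a2 vs C1, C2):
Let Player 1 play a1 with probability p. Expected payoff against C1: (-1)p + 5(1−p) = −6p + 5; against C2: 0p + (-1)(1−p) = p − 1.
Setting these equal: −6p + 5 = p − 1 ⇒ −7p = -6 ⇒ p = 6/7, and the value is (-6)·(6/7) + 5 = -1/7.
For Player 2: with q = P(C1), equating a1's and a2's payoffs gives −q = 6q − 1 ⇒ q = 1/7.

6/7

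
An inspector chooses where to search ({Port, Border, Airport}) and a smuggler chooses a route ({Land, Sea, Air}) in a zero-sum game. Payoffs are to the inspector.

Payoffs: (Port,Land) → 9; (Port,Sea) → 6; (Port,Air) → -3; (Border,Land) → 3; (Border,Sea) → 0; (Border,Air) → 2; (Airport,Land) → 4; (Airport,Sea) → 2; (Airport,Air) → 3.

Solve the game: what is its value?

Row minima: Port → -3, Border → 0, Airport → 2; maximin = 2.
Column maxima: Land → 9, Sea → 6, Air → 3; minimax = 3.
2 ≠ 3, so there is no saddle point; optimal play is mixed.
Border is strictly dominated by Airport, so the inspector never plays it.
Land is strictly dominated by Sea (it gives the inspector strictly more in every row), so the smuggler never plays it.
On the remaining 2×2 (Port, Airport vs Sea, Air):
Let the inspector play Port with probability p. Expected payoff against Sea: 6p + 2(1−p) = 4p + 2; against Air: (-3)p + 3(1−p) = −6p + 3.
Setting these equal: 4p + 2 = −6p + 3 ⇒ 10p = 1 ⇒ p = 1/10, and the value is (4)·(1/10) + 2 = 12/5.
For the smuggler: with q = P(Sea), equating Port's and Airport's payoffs gives 9q − 3 = −q + 3 ⇒ q = 3/5.

12/5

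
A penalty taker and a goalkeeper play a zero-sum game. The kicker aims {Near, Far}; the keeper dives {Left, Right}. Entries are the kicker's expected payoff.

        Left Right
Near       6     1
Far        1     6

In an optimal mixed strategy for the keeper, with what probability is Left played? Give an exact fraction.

1/2

Row minima: Near → 1, Far → 1; maximin = 1.
Column maxima: Left → 6, Right → 6; minimax = 6.
1 ≠ 6, so there is no saddle point; optimal play is mixed.
Let the kicker play Near with probability p. Expected payoff against Left: 6p + 1(1−p) = 5p + 1; against Right: 1p + 6(1−p) = −5p + 6.
Setting these equal: 5p + 1 = −5p + 6 ⇒ 10p = 5 ⇒ p = 1/2, and the value is (5)·(1/2) + 1 = 7/2.
For the keeper: with q = P(Left), equating Near's and Far's payoffs gives 5q + 1 = −5q + 6 ⇒ q = 1/2.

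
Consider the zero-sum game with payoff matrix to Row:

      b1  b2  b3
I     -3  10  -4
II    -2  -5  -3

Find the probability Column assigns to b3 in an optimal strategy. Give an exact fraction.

15/16

Row minima: I → -4, II → -5; maximin = -4.
Column maxima: b1 → -2, b2 → 10, b3 → -3; minimax = -3.
-4 ≠ -3, so there is no saddle point; optimal play is mixed.
b1 is strictly dominated by b3 (it gives Row strictly more in every row), so Column never plays it.
On the remaining 2×2 (I, II vs b2, b3):
Let Row play I with probability p. Expected payoff against b2: 10p + (-5)(1−p) = 15p − 5; against b3: (-4)p + (-3)(1−p) = −p − 3.
Setting these equal: 15p − 5 = −p − 3 ⇒ 16p = 2 ⇒ p = 1/8, and the value is (15)·(1/8) − 5 = -25/8.
For Column: with q = P(b2), equating I's and II's payoffs gives 14q − 4 = −2q − 3 ⇒ q = 1/16.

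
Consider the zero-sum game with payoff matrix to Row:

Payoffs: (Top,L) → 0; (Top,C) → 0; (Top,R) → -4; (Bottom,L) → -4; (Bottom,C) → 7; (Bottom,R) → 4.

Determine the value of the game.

-4/3

Row minima: Top → -4, Bottom → -4; maximin = -4.
Column maxima: L → 0, C → 7, R → 4; minimax = 0.
-4 ≠ 0, so there is no saddle point; optimal play is mixed.
C is strictly dominated by R (it gives Row strictly more in every row), so Column never plays it.
On the remaining 2×2 (Top, Bottom vs L, R):
Let Row play Top with probability p. Expected payoff against L: 0p + (-4)(1−p) = 4p − 4; against R: (-4)p + 4(1−p) = −8p + 4.
Setting these equal: 4p − 4 = −8p + 4 ⇒ 12p = 8 ⇒ p = 2/3, and the value is (4)·(2/3) − 4 = -4/3.
For Column: with q = P(L), equating Top's and Bottom's payoffs gives 4q − 4 = −8q + 4 ⇒ q = 2/3.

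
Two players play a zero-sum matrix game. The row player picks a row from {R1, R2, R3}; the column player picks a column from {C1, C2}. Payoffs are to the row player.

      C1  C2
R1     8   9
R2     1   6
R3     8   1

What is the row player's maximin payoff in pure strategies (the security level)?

8

Row minima: R1 → 8, R2 → 1, R3 → 1.
The best of these is 8.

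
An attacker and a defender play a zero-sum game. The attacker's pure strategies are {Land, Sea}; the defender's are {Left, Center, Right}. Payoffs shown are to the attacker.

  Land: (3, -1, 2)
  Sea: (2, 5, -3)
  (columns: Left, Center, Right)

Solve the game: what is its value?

Row minima: Land → -1, Sea → -3; maximin = -1.
Column maxima: Left → 3, Center → 5, Right → 2; minimax = 2.
-1 ≠ 2, so there is no saddle point; optimal play is mixed.
Left is strictly dominated by Right (it gives the attacker strictly more in every row), so the defender never plays it.
On the remaining 2×2 (Land, Sea vs Center, Right):
Let the attacker play Land with probability p. Expected payoff against Center: (-1)p + 5(1−p) = −6p + 5; against Right: 2p + (-3)(1−p) = 5p − 3.
Setting these equal: −6p + 5 = 5p − 3 ⇒ −11p = -8 ⇒ p = 8/11, and the value is (-6)·(8/11) + 5 = 7/11.
For the defender: with q = P(Center), equating Land's and Sea's payoffs gives −3q + 2 = 8q − 3 ⇒ q = 5/11.

7/11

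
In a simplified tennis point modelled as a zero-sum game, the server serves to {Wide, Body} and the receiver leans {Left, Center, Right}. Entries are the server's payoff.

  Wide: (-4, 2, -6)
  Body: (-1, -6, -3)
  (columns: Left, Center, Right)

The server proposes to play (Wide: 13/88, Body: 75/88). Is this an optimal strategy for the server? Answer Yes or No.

No

Against Left this mix gives (13/88)·(-4) + (75/88)·(-1) = -127/88.
Against Center this mix gives (13/88)·2 + (75/88)·(-6) = -53/11.
Against Right this mix gives (13/88)·(-6) + (75/88)·(-3) = -303/88.
The receiver will play Center, holding the server to -53/11. Shifting weight toward the row that does better against Center would raise this floor (the equalizing mix achieves -42/11 against both Center and Right), so the proposed strategy is not optimal.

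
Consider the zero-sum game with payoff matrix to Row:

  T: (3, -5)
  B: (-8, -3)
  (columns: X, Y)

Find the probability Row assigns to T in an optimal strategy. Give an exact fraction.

5/13

Row minima: T → -5, B → -8; maximin = -5.
Column maxima: X → 3, Y → -3; minimax = -3.
-5 ≠ -3, so there is no saddle point; optimal play is mixed.
Let Row play T with probability p. Expected payoff against X: 3p + (-8)(1−p) = 11p − 8; against Y: (-5)p + (-3)(1−p) = −2p − 3.
Setting these equal: 11p − 8 = −2p − 3 ⇒ 13p = 5 ⇒ p = 5/13, and the value is (11)·(5/13) − 8 = -49/13.
For Column: with q = P(X), equating T's and B's payoffs gives 8q − 5 = −5q − 3 ⇒ q = 2/13.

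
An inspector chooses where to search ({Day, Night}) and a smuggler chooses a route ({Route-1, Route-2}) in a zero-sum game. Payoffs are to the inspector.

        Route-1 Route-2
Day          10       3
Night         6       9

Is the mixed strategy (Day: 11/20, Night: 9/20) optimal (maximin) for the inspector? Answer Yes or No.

No

Against Route-1 this mix gives (11/20)·10 + (9/20)·6 = 41/5.
Against Route-2 this mix gives (11/20)·3 + (9/20)·9 = 57/10.
The smuggler will play Route-2, holding the inspector to 57/10. Shifting weight toward the row that does better against Route-2 would raise this floor (the equalizing mix achieves 36/5 against both Route-2 and Route-1), so the proposed strategy is not optimal.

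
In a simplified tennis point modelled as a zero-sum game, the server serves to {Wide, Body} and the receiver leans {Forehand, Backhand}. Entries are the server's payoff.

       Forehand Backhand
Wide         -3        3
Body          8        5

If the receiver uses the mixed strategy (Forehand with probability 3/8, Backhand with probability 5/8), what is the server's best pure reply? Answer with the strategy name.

Expected payoff of Wide: (3/8)·(-3) + (5/8)·3 = 3/4.
Expected payoff of Body: (3/8)·8 + (5/8)·5 = 49/8.
The largest is 49/8, so the server's best response is Body.

Body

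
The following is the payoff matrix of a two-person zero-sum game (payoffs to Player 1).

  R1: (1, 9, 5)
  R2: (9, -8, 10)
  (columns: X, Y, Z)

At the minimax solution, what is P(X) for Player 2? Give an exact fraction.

Row minima: R1 → 1, R2 → -8; maximin = 1.
Column maxima: X → 9, Y → 9, Z → 10; minimax = 9.
1 ≠ 9, so there is no saddle point; optimal play is mixed.
Z is strictly dominated by X (it gives Player 1 strictly more in every row), so Player 2 never plays it.
On the remaining 2×2 (R1, R2 vs X, Y):
Let Player 1 play R1 with probability p. Expected payoff against X: 1p + 9(1−p) = −8p + 9; against Y: 9p + (-8)(1−p) = 17p − 8.
Setting these equal: −8p + 9 = 17p − 8 ⇒ −25p = -17 ⇒ p = 17/25, and the value is (-8)·(17/25) + 9 = 89/25.
For Player 2: with q = P(X), equating R1's and R2's payoffs gives −8q + 9 = 17q − 8 ⇒ q = 17/25.

17/25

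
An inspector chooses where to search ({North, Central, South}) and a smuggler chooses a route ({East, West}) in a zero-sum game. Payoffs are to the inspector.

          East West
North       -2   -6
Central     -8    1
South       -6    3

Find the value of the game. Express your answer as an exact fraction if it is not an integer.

-42/13

Row minima: North → -6, Central → -8, South → -6; maximin = -6.
Column maxima: East → -2, West → 3; minimax = -2.
-6 ≠ -2, so there is no saddle point; optimal play is mixed.
Central is strictly dominated by South, so the inspector never plays it.
On the remaining 2×2 (North, South vs East, West):
Let the inspector play North with probability p. Expected payoff against East: (-2)p + (-6)(1−p) = 4p − 6; against West: (-6)p + 3(1−p) = −9p + 3.
Setting these equal: 4p − 6 = −9p + 3 ⇒ 13p = 9 ⇒ p = 9/13, and the value is (4)·(9/13) − 6 = -42/13.
For the smuggler: with q = P(East), equating North's and South's payoffs gives 4q − 6 = −9q + 3 ⇒ q = 9/13.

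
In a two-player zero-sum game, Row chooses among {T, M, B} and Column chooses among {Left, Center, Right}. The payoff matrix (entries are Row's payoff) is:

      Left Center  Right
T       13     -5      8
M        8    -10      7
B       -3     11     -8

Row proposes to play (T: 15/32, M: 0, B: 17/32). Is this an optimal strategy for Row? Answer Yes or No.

Against Left this mix gives (15/32)·13 + (17/32)·(-3) = 9/2.
Against Center this mix gives (15/32)·(-5) + (17/32)·11 = 7/2.
Against Right this mix gives (15/32)·8 + (17/32)·(-8) = -1/2.
Column will play Right, holding Row to -1/2. Shifting weight toward the row that does better against Right would raise this floor (the equalizing mix achieves 3/2 against both Right and Center), so the proposed strategy is not optimal.

No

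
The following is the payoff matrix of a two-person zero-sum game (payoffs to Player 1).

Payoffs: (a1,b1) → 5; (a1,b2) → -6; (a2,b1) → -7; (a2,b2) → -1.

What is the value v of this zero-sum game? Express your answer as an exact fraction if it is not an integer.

Row minima: a1 → -6, a2 → -7; maximin = -6.
Column maxima: b1 → 5, b2 → -1; minimax = -1.
-6 ≠ -1, so there is no saddle point; optimal play is mixed.
Let Player 1 play a1 with probability p. Expected payoff against b1: 5p + (-7)(1−p) = 12p − 7; against b2: (-6)p + (-1)(1−p) = −5p − 1.
Setting these equal: 12p − 7 = −5p − 1 ⇒ 17p = 6 ⇒ p = 6/17, and the value is (12)·(6/17) − 7 = -47/17.
For Player 2: with q = P(b1), equating a1's and a2's payoffs gives 11q − 6 = −6q − 1 ⇒ q = 5/17.

-47/17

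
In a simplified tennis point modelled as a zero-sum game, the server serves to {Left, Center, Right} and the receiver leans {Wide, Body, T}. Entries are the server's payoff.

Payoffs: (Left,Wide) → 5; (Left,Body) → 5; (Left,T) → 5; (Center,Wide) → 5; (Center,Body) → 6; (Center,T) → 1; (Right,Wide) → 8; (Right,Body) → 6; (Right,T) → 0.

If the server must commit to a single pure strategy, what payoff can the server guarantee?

Row minima: Left → 5, Center → 1, Right → 0.
The best of these is 5.

5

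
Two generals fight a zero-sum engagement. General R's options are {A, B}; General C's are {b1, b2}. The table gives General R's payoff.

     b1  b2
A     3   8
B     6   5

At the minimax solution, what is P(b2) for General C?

Row minima: A → 3, B → 5; maximin = 5.
Column maxima: b1 → 6, b2 → 8; minimax = 6.
5 ≠ 6, so there is no saddle point; optimal play is mixed.
Let General R play A with probability p. Expected payoff against b1: 3p + 6(1−p) = −3p + 6; against b2: 8p + 5(1−p) = 3p + 5.
Setting these equal: −3p + 6 = 3p + 5 ⇒ −6p = -1 ⇒ p = 1/6, and the value is (-3)·(1/6) + 6 = 11/2.
For General C: with q = P(b1), equating A's and B's payoffs gives −5q + 8 = q + 5 ⇒ q = 1/2.

1/2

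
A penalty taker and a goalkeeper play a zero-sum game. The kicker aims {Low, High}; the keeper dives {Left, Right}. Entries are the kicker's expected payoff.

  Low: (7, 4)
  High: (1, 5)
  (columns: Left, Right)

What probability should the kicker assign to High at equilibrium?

Row minima: Low → 4, High → 1; maximin = 4.
Column maxima: Left → 7, Right → 5; minimax = 5.
4 ≠ 5, so there is no saddle point; optimal play is mixed.
Let the kicker play Low with probability p. Expected payoff against Left: 7p + 1(1−p) = 6p + 1; against Right: 4p + 5(1−p) = −p + 5.
Setting these equal: 6p + 1 = −p + 5 ⇒ 7p = 4 ⇒ p = 4/7, and the value is (6)·(4/7) + 1 = 31/7.
For the keeper: with q = P(Left), equating Low's and High's payoffs gives 3q + 4 = −4q + 5 ⇒ q = 1/7.

3/7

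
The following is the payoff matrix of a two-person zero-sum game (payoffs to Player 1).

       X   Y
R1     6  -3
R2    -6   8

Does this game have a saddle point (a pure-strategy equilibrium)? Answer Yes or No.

No

Row minima: R1 → -3, R2 → -6; maximin = -3.
Column maxima: X → 6, Y → 8; minimax = 6.
-3 ≠ 6, so no pure-strategy equilibrium exists.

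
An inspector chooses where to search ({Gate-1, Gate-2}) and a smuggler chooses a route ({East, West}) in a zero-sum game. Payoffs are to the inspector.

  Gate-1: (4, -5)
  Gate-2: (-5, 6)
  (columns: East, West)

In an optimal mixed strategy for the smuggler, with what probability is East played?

11/20

Row minima: Gate-1 → -5, Gate-2 → -5; maximin = -5.
Column maxima: East → 4, West → 6; minimax = 4.
-5 ≠ 4, so there is no saddle point; optimal play is mixed.
Let the inspector play Gate-1 with probability p. Expected payoff against East: 4p + (-5)(1−p) = 9p − 5; against West: (-5)p + 6(1−p) = −11p + 6.
Setting these equal: 9p − 5 = −11p + 6 ⇒ 20p = 11 ⇒ p = 11/20, and the value is (9)·(11/20) − 5 = -1/20.
For the smuggler: with q = P(East), equating Gate-1's and Gate-2's payoffs gives 9q − 5 = −11q + 6 ⇒ q = 11/20.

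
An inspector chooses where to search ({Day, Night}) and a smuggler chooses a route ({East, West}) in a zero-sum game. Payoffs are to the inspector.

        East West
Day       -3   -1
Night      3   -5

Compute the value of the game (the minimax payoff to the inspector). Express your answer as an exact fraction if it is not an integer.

Row minima: Day → -3, Night → -5; maximin = -3.
Column maxima: East → 3, West → -1; minimax = -1.
-3 ≠ -1, so there is no saddle point; optimal play is mixed.
Let the inspector play Day with probability p. Expected payoff against East: (-3)p + 3(1−p) = −6p + 3; against West: (-1)p + (-5)(1−p) = 4p − 5.
Setting these equal: −6p + 3 = 4p − 5 ⇒ −10p = -8 ⇒ p = 4/5, and the value is (-6)·(4/5) + 3 = -9/5.
For the smuggler: with q = P(East), equating Day's and Night's payoffs gives −2q − 1 = 8q − 5 ⇒ q = 2/5.

-9/5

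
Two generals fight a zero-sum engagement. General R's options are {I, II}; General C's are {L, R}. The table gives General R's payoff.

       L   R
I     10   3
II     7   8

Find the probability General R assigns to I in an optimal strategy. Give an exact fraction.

1/8

Row minima: I → 3, II → 7; maximin = 7.
Column maxima: L → 10, R → 8; minimax = 8.
7 ≠ 8, so there is no saddle point; optimal play is mixed.
Let General R play I with probability p. Expected payoff against L: 10p + 7(1−p) = 3p + 7; against R: 3p + 8(1−p) = −5p + 8.
Setting these equal: 3p + 7 = −5p + 8 ⇒ 8p = 1 ⇒ p = 1/8, and the value is (3)·(1/8) + 7 = 59/8.
For General C: with q = P(L), equating I's and II's payoffs gives 7q + 3 = −q + 8 ⇒ q = 5/8.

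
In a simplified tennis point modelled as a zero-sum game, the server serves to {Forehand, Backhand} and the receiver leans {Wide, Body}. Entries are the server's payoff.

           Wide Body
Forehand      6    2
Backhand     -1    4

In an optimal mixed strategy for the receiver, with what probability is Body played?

Row minima: Forehand → 2, Backhand → -1; maximin = 2.
Column maxima: Wide → 6, Body → 4; minimax = 4.
2 ≠ 4, so there is no saddle point; optimal play is mixed.
Let the server play Forehand with probability p. Expected payoff against Wide: 6p + (-1)(1−p) = 7p − 1; against Body: 2p + 4(1−p) = −2p + 4.
Setting these equal: 7p − 1 = −2p + 4 ⇒ 9p = 5 ⇒ p = 5/9, and the value is (7)·(5/9) − 1 = 26/9.
For the receiver: with q = P(Wide), equating Forehand's and Backhand's payoffs gives 4q + 2 = −5q + 4 ⇒ q = 2/9.

7/9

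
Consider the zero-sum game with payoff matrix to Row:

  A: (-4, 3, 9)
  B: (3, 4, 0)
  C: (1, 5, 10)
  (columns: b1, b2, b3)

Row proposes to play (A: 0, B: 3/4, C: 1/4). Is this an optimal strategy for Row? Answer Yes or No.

Against b1 this mix gives (3/4)·3 + (1/4)·1 = 5/2.
Against b2 this mix gives (3/4)·4 + (1/4)·5 = 17/4.
Against b3 this mix gives (3/4)·0 + (1/4)·10 = 5/2.
All of Column's active replies (b1, b3) yield 5/2, and no column does worse for Row. The mix makes Column indifferent and guarantees 5/2, so it is optimal.

Yes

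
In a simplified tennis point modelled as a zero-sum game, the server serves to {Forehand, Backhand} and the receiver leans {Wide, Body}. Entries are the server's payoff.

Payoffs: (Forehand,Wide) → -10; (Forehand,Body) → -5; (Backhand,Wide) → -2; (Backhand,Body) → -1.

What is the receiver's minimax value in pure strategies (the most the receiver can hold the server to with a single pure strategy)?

Column maxima: Wide → -2, Body → -1.
The smallest of these is -2.

-2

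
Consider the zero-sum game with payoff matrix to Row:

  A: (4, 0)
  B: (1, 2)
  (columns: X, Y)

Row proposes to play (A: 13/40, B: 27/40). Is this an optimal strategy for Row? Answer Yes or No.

Against X this mix gives (13/40)·4 + (27/40)·1 = 79/40.
Against Y this mix gives (13/40)·0 + (27/40)·2 = 27/20.
Column will play Y, holding Row to 27/20. Shifting weight toward the row that does better against Y would raise this floor (the equalizing mix achieves 8/5 against both Y and X), so the proposed strategy is not optimal.

No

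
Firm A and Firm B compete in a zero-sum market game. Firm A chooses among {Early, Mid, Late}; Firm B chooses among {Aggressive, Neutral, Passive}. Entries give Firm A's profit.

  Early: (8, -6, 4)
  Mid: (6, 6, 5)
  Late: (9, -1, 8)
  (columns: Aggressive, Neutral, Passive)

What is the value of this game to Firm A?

Row minima: Early → -6, Mid → 5, Late → -1; maximin = 5.
Column maxima: Aggressive → 9, Neutral → 6, Passive → 8; minimax = 6.
5 ≠ 6, so there is no saddle point; optimal play is mixed.
Early is strictly dominated by Late, so Firm A never plays it.
Aggressive is strictly dominated by Passive (it gives Firm A strictly more in every row), so Firm B never plays it.
On the remaining 2×2 (Mid, Late vs Neutral, Passive):
Let Firm A play Mid with probability p. Expected payoff against Neutral: 6p + (-1)(1−p) = 7p − 1; against Passive: 5p + 8(1−p) = −3p + 8.
Setting these equal: 7p − 1 = −3p + 8 ⇒ 10p = 9 ⇒ p = 9/10, and the value is (7)·(9/10) − 1 = 53/10.
For Firm B: with q = P(Neutral), equating Mid's and Late's payoffs gives q + 5 = −9q + 8 ⇒ q = 3/10.

53/10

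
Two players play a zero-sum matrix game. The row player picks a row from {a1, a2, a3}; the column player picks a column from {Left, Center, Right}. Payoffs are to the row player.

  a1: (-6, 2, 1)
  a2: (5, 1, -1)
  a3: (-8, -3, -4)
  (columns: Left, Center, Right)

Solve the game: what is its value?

Row minima: a1 → -6, a2 → -1, a3 → -8; maximin = -1.
Column maxima: Left → 5, Center → 2, Right → 1; minimax = 1.
-1 ≠ 1, so there is no saddle point; optimal play is mixed.
a3 is strictly dominated by a1, so the row player never plays it.
Center is strictly dominated by Right (it gives the row player strictly more in every row), so the column player never plays it.
On the remaining 2×2 (a1, a2 vs Left, Right):
Let the row player play a1 with probability p. Expected payoff against Left: (-6)p + 5(1−p) = −11p + 5; against Right: 1p + (-1)(1−p) = 2p − 1.
Setting these equal: −11p + 5 = 2p − 1 ⇒ −13p = -6 ⇒ p = 6/13, and the value is (-11)·(6/13) + 5 = -1/13.
For the column player: with q = P(Left), equating a1's and a2's payoffs gives −7q + 1 = 6q − 1 ⇒ q = 2/13.

-1/13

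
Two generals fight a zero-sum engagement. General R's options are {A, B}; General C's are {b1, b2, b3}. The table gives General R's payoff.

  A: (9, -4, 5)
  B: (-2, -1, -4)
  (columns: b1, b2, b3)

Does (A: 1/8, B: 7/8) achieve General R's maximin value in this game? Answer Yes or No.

No

Against b1 this mix gives (1/8)·9 + (7/8)·(-2) = -5/8.
Against b2 this mix gives (1/8)·(-4) + (7/8)·(-1) = -11/8.
Against b3 this mix gives (1/8)·5 + (7/8)·(-4) = -23/8.
General C will play b3, holding General R to -23/8. Shifting weight toward the row that does better against b3 would raise this floor (the equalizing mix achieves -7/4 against both b3 and b2), so the proposed strategy is not optimal.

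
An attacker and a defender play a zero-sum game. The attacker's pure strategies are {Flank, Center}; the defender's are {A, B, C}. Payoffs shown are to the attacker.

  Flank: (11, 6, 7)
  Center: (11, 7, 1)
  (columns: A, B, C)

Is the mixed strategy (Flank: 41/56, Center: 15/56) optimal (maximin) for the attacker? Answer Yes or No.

No

Against A this mix gives (41/56)·11 + (15/56)·11 = 11.
Against B this mix gives (41/56)·6 + (15/56)·7 = 351/56.
Against C this mix gives (41/56)·7 + (15/56)·1 = 151/28.
The defender will play C, holding the attacker to 151/28. Shifting weight toward the row that does better against C would raise this floor (the equalizing mix achieves 43/7 against both C and B), so the proposed strategy is not optimal.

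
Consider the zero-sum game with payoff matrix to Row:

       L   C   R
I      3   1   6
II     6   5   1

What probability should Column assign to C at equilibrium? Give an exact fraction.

5/9

Row minima: I → 1, II → 1; maximin = 1.
Column maxima: L → 6, C → 5, R → 6; minimax = 5.
1 ≠ 5, so there is no saddle point; optimal play is mixed.
L is strictly dominated by C (it gives Row strictly more in every row), so Column never plays it.
On the remaining 2×2 (I, II vs C, R):
Let Row play I with probability p. Expected payoff against C: 1p + 5(1−p) = −4p + 5; against R: 6p + 1(1−p) = 5p + 1.
Setting these equal: −4p + 5 = 5p + 1 ⇒ −9p = -4 ⇒ p = 4/9, and the value is (-4)·(4/9) + 5 = 29/9.
For Column: with q = P(C), equating I's and II's payoffs gives −5q + 6 = 4q + 1 ⇒ q = 5/9.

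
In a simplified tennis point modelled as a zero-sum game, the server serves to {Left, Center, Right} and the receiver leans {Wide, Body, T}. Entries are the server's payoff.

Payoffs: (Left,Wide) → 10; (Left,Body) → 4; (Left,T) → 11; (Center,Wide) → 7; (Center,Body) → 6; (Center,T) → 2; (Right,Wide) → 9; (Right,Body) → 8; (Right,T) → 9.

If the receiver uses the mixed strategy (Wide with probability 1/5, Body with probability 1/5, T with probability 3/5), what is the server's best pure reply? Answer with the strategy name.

Expected payoff of Left: (1/5)·10 + (1/5)·4 + (3/5)·11 = 47/5.
Expected payoff of Center: (1/5)·7 + (1/5)·6 + (3/5)·2 = 19/5.
Expected payoff of Right: (1/5)·9 + (1/5)·8 + (3/5)·9 = 44/5.
The largest is 47/5, so the server's best response is Left.

Left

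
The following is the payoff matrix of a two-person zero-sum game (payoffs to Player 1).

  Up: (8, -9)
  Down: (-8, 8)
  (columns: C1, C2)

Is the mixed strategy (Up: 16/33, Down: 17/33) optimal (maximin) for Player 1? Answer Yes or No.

Against C1 this mix gives (16/33)·8 + (17/33)·(-8) = -8/33.
Against C2 this mix gives (16/33)·(-9) + (17/33)·8 = -8/33.
All of Player 2's active replies (C1, C2) yield -8/33, and no column does worse for Player 1. The mix makes Player 2 indifferent and guarantees -8/33, so it is optimal.

Yes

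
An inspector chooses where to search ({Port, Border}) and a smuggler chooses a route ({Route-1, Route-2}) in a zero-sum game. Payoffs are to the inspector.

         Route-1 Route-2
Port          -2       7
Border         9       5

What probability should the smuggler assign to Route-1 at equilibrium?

2/13

Row minima: Port → -2, Border → 5; maximin = 5.
Column maxima: Route-1 → 9, Route-2 → 7; minimax = 7.
5 ≠ 7, so there is no saddle point; optimal play is mixed.
Let the inspector play Port with probability p. Expected payoff against Route-1: (-2)p + 9(1−p) = −11p + 9; against Route-2: 7p + 5(1−p) = 2p + 5.
Setting these equal: −11p + 9 = 2p + 5 ⇒ −13p = -4 ⇒ p = 4/13, and the value is (-11)·(4/13) + 9 = 73/13.
For the smuggler: with q = P(Route-1), equating Port's and Border's payoffs gives −9q + 7 = 4q + 5 ⇒ q = 2/13.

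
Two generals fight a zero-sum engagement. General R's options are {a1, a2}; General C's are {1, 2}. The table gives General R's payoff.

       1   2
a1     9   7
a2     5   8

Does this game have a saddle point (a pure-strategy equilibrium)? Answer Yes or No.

No

Row minima: a1 → 7, a2 → 5; maximin = 7.
Column maxima: 1 → 9, 2 → 8; minimax = 8.
7 ≠ 8, so no pure-strategy equilibrium exists.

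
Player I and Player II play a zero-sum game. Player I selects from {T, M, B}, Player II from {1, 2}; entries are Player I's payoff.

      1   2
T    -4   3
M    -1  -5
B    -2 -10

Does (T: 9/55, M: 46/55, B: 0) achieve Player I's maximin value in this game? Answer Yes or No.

Against 1 this mix gives (9/55)·(-4) + (46/55)·(-1) = -82/55.
Against 2 this mix gives (9/55)·3 + (46/55)·(-5) = -203/55.
Player II will play 2, holding Player I to -203/55. Shifting weight toward the row that does better against 2 would raise this floor (the equalizing mix achieves -23/11 against both 2 and 1), so the proposed strategy is not optimal.

No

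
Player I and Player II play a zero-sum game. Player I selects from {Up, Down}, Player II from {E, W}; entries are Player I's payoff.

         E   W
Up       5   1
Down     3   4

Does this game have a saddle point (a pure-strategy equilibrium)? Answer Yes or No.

Row minima: Up → 1, Down → 3; maximin = 3.
Column maxima: E → 5, W → 4; minimax = 4.
3 ≠ 4, so no pure-strategy equilibrium exists.

No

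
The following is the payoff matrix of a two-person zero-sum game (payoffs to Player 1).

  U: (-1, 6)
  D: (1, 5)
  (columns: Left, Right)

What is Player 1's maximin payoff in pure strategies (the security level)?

Row minima: U → -1, D → 1.
The best of these is 1.

1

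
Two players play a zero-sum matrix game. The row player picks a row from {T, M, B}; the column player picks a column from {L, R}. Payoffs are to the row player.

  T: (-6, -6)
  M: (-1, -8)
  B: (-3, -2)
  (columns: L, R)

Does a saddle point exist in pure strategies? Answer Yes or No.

Row minima: T → -6, M → -8, B → -3; maximin = -3.
Column maxima: L → -1, R → -2; minimax = -2.
-3 ≠ -2, so no pure-strategy equilibrium exists.

No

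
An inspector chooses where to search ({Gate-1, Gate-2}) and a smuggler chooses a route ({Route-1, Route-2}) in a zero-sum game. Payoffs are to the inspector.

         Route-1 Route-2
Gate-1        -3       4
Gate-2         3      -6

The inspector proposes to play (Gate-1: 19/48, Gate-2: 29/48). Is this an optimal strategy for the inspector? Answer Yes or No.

No

Against Route-1 this mix gives (19/48)·(-3) + (29/48)·3 = 5/8.
Against Route-2 this mix gives (19/48)·4 + (29/48)·(-6) = -49/24.
The smuggler will play Route-2, holding the inspector to -49/24. Shifting weight toward the row that does better against Route-2 would raise this floor (the equalizing mix achieves -3/8 against both Route-2 and Route-1), so the proposed strategy is not optimal.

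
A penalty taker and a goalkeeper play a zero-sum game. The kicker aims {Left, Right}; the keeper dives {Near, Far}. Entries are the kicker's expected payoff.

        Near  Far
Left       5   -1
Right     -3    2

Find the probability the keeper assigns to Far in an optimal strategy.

Row minima: Left → -1, Right → -3; maximin = -1.
Column maxima: Near → 5, Far → 2; minimax = 2.
-1 ≠ 2, so there is no saddle point; optimal play is mixed.
Let the kicker play Left with probability p. Expected payoff against Near: 5p + (-3)(1−p) = 8p − 3; against Far: (-1)p + 2(1−p) = −3p + 2.
Setting these equal: 8p − 3 = −3p + 2 ⇒ 11p = 5 ⇒ p = 5/11, and the value is (8)·(5/11) − 3 = 7/11.
For the keeper: with q = P(Near), equating Left's and Right's payoffs gives 6q − 1 = −5q + 2 ⇒ q = 3/11.

8/11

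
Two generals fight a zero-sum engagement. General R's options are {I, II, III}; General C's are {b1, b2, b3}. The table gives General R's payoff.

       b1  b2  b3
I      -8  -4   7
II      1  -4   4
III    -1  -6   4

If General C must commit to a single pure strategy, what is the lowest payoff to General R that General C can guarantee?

-4

Column maxima: b1 → 1, b2 → -4, b3 → 7.
The smallest of these is -4.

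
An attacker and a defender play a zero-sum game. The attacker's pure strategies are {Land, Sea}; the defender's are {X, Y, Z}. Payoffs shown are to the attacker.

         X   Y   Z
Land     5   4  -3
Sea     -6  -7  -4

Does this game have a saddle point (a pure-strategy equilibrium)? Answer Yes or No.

Yes

Row minima: Land → -3, Sea → -7; maximin = -3.
Column maxima: X → 5, Y → 4, Z → -3; minimax = -3.
maximin = minimax = -3, so a saddle point exists.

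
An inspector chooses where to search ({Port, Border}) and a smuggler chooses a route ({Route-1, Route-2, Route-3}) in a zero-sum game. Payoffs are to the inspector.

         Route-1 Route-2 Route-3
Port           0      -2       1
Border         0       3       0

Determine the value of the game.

0

Row minima: Port → -2, Border → 0; maximin = 0.
Column maxima: Route-1 → 0, Route-2 → 3, Route-3 → 1; minimax = 0.
Since maximin = minimax = 0, there is a saddle point and the value is 0.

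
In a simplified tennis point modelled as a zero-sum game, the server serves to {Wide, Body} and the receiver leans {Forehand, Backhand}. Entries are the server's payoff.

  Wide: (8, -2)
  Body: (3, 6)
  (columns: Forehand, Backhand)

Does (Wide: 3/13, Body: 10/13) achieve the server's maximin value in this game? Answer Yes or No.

Against Forehand this mix gives (3/13)·8 + (10/13)·3 = 54/13.
Against Backhand this mix gives (3/13)·(-2) + (10/13)·6 = 54/13.
All of the receiver's active replies (Forehand, Backhand) yield 54/13, and no column does worse for the server. The mix makes the receiver indifferent and guarantees 54/13, so it is optimal.

Yes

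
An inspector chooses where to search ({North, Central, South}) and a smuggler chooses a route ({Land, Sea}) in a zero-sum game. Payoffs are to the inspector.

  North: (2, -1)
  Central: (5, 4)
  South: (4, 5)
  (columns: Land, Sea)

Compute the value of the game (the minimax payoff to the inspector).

Row minima: North → -1, Central → 4, South → 4; maximin = 4.
Column maxima: Land → 5, Sea → 5; minimax = 5.
4 ≠ 5, so there is no saddle point; optimal play is mixed.
North is strictly dominated by Central, so the inspector never plays it.
On the remaining 2×2 (Central, South vs Land, Sea):
Let the inspector play Central with probability p. Expected payoff against Land: 5p + 4(1−p) = p + 4; against Sea: 4p + 5(1−p) = −p + 5.
Setting these equal: p + 4 = −p + 5 ⇒ 2p = 1 ⇒ p = 1/2, and the value is (1)·(1/2) + 4 = 9/2.
For the smuggler: with q = P(Land), equating Central's and South's payoffs gives q + 4 = −q + 5 ⇒ q = 1/2.

9/2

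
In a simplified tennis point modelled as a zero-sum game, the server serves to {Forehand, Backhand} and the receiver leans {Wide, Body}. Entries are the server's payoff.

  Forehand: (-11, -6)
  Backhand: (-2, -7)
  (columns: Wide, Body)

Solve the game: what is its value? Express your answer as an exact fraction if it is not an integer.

-13/2

Row minima: Forehand → -11, Backhand → -7; maximin = -7.
Column maxima: Wide → -2, Body → -6; minimax = -6.
-7 ≠ -6, so there is no saddle point; optimal play is mixed.
Let the server play Forehand with probability p. Expected payoff against Wide: (-11)p + (-2)(1−p) = −9p − 2; against Body: (-6)p + (-7)(1−p) = p − 7.
Setting these equal: −9p − 2 = p − 7 ⇒ −10p = -5 ⇒ p = 1/2, and the value is (-9)·(1/2) − 2 = -13/2.
For the receiver: with q = P(Wide), equating Forehand's and Backhand's payoffs gives −5q − 6 = 5q − 7 ⇒ q = 1/10.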